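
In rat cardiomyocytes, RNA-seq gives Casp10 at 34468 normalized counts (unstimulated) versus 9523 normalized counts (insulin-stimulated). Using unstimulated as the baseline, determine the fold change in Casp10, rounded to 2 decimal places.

Fold change = 9523 / 34468 = 0.276
Casp10 is downregulated.

0.28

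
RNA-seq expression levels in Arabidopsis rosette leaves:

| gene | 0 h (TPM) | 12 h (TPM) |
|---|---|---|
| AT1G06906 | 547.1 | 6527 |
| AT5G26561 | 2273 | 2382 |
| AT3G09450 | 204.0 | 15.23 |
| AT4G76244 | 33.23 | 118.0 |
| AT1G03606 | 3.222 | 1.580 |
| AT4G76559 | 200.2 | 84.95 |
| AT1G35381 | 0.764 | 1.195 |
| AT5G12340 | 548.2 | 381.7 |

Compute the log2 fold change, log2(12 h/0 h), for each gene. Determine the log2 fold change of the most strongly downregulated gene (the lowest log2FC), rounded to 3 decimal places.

-3.744

log2(6527/547.1) = 3.577  (AT1G06906)
log2(2382/2273) = 0.068  (AT5G26561)
log2(15.23/204.0) = -3.744  (AT3G09450)
log2(118.0/33.23) = 1.828  (AT4G76244)
log2(1.580/3.222) = -1.028  (AT1G03606)
log2(84.95/200.2) = -1.237  (AT4G76559)
log2(1.195/0.764) = 0.645  (AT1G35381)
log2(381.7/548.2) = -0.522  (AT5G12340)
AT3G09450 is most strongly downregulated.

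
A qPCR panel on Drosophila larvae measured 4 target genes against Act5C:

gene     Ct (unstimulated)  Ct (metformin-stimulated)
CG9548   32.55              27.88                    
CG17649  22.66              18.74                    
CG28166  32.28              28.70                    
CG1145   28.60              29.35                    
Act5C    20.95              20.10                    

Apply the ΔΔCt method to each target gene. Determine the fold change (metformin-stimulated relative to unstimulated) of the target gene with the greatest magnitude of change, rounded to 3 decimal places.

CG9548: ΔΔCt = (27.88−20.10) − (32.55−20.95) = 7.78 − 11.60 = -3.82; fold change = 2^3.82 = 14.123
CG17649: ΔΔCt = (18.74−20.10) − (22.66−20.95) = -1.36 − 1.71 = -3.07; fold change = 2^3.07 = 8.398
CG28166: ΔΔCt = (28.70−20.10) − (32.28−20.95) = 8.60 − 11.33 = -2.73; fold change = 2^2.73 = 6.635
CG1145: ΔΔCt = (29.35−20.10) − (28.60−20.95) = 9.25 − 7.65 = 1.60; fold change = 2^-1.60 = 0.330
CG9548 has the largest |ΔΔCt| = 3.82.

14.123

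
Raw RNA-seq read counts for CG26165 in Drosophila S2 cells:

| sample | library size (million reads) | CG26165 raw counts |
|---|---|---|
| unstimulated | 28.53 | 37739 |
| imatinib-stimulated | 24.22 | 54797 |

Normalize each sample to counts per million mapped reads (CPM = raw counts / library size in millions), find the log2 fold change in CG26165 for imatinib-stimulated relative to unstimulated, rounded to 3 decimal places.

0.774

CPM(unstimulated) = 37739 / 28.53 = 1322.7830
CPM(imatinib-stimulated) = 54797 / 24.22 = 2262.4690
Fold change = 2262.4690 / 1322.7830 = 1.71039
log2(1.71039) = 0.7743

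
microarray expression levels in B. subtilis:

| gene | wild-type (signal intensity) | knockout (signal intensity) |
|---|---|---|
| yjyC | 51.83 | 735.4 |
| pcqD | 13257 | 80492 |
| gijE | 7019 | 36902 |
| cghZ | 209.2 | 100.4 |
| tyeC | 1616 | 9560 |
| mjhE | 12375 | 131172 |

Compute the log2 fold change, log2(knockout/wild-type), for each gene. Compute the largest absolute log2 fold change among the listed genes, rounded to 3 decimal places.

log2(735.4/51.83) = 3.827  (yjyC)
log2(80492/13257) = 2.602  (pcqD)
log2(36902/7019) = 2.394  (gijE)
log2(100.4/209.2) = -1.059  (cghZ)
log2(9560/1616) = 2.565  (tyeC)
log2(131172/12375) = 3.406  (mjhE)
The largest magnitude belongs to yjyC.

3.827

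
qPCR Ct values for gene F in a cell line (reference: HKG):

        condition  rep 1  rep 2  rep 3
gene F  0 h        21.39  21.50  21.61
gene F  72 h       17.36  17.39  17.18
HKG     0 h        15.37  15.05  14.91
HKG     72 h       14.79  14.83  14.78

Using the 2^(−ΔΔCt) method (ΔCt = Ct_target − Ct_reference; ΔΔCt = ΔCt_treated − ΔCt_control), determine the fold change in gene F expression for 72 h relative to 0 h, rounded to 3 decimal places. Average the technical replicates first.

14.723

Mean Ct: gene F 0 h 21.500; gene F 72 h 17.310; HKG 0 h 15.110; HKG 72 h 14.800
ΔCt(0 h) = 21.500 − 15.110 = 6.390
ΔCt(72 h) = 17.310 − 14.800 = 2.510
ΔΔCt = 2.510 − 6.390 = -3.880
Fold change = 2^(−(-3.880)) = 2^3.880 = 14.7230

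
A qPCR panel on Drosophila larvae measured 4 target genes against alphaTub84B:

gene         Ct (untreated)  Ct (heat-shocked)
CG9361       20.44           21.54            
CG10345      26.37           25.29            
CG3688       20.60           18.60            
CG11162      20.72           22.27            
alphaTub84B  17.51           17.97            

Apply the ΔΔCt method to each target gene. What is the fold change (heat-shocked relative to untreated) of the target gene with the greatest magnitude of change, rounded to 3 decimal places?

CG9361: ΔΔCt = (21.54−17.97) − (20.44−17.51) = 3.57 − 2.93 = 0.64; fold change = 2^-0.64 = 0.642
CG10345: ΔΔCt = (25.29−17.97) − (26.37−17.51) = 7.32 − 8.86 = -1.54; fold change = 2^1.54 = 2.908
CG3688: ΔΔCt = (18.60−17.97) − (20.60−17.51) = 0.63 − 3.09 = -2.46; fold change = 2^2.46 = 5.502
CG11162: ΔΔCt = (22.27−17.97) − (20.72−17.51) = 4.30 − 3.21 = 1.09; fold change = 2^-1.09 = 0.470
CG3688 has the largest |ΔΔCt| = 2.46.

5.502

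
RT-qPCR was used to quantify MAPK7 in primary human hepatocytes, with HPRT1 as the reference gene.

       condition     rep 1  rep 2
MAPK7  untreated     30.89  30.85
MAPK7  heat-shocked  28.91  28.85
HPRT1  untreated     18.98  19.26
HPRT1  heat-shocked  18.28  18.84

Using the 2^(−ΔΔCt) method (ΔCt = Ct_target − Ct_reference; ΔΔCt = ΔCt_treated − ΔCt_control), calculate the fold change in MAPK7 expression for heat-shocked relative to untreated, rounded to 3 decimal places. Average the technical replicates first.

Mean Ct: MAPK7 untreated 30.870; MAPK7 heat-shocked 28.880; HPRT1 untreated 19.120; HPRT1 heat-shocked 18.560
ΔCt(untreated) = 30.870 − 19.120 = 11.750
ΔCt(heat-shocked) = 28.880 − 18.560 = 10.320
ΔΔCt = 10.320 − 11.750 = -1.430
Fold change = 2^(−(-1.430)) = 2^1.430 = 2.6945

2.694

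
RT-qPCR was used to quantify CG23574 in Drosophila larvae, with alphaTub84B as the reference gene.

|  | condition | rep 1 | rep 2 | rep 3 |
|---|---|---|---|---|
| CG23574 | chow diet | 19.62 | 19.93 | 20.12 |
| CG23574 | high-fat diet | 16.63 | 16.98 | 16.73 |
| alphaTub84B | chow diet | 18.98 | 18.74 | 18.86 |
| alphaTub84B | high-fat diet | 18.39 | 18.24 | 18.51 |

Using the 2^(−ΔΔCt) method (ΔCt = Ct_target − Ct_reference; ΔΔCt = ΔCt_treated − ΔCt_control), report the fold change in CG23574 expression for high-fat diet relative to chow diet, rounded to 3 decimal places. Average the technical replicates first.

Mean Ct: CG23574 chow diet 19.890; CG23574 high-fat diet 16.780; alphaTub84B chow diet 18.860; alphaTub84B high-fat diet 18.380
ΔCt(chow diet) = 19.890 − 18.860 = 1.030
ΔCt(high-fat diet) = 16.780 − 18.380 = -1.600
ΔΔCt = -1.600 − 1.030 = -2.630
Fold change = 2^(−(-2.630)) = 2^2.630 = 6.1903

6.190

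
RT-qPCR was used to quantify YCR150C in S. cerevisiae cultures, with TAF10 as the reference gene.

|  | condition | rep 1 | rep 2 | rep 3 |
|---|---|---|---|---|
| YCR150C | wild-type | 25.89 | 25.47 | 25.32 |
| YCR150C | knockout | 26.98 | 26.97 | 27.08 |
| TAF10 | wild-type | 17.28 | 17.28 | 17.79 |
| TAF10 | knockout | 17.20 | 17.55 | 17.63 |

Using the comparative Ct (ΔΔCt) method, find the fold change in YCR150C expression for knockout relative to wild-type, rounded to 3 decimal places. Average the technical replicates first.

0.369

Mean Ct: YCR150C wild-type 25.560; YCR150C knockout 27.010; TAF10 wild-type 17.450; TAF10 knockout 17.460
ΔCt(wild-type) = 25.560 − 17.450 = 8.110
ΔCt(knockout) = 27.010 − 17.460 = 9.550
ΔΔCt = 9.550 − 8.110 = 1.440
Fold change = 2^(−1.440) = 0.3686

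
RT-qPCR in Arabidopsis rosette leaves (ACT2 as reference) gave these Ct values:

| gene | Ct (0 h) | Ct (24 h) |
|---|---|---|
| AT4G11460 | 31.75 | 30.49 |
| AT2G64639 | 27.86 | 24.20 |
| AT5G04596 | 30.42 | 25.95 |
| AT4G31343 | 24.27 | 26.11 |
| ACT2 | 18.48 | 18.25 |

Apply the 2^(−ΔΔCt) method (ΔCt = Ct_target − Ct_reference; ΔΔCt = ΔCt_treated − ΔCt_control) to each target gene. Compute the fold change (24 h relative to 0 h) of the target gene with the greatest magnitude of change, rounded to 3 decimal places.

18.896

AT4G11460: ΔΔCt = (30.49−18.25) − (31.75−18.48) = 12.24 − 13.27 = -1.03; fold change = 2^1.03 = 2.042
AT2G64639: ΔΔCt = (24.20−18.25) − (27.86−18.48) = 5.95 − 9.38 = -3.43; fold change = 2^3.43 = 10.778
AT5G04596: ΔΔCt = (25.95−18.25) − (30.42−18.48) = 7.70 − 11.94 = -4.24; fold change = 2^4.24 = 18.896
AT4G31343: ΔΔCt = (26.11−18.25) − (24.27−18.48) = 7.86 − 5.79 = 2.07; fold change = 2^-2.07 = 0.238
AT5G04596 has the largest |ΔΔCt| = 4.24.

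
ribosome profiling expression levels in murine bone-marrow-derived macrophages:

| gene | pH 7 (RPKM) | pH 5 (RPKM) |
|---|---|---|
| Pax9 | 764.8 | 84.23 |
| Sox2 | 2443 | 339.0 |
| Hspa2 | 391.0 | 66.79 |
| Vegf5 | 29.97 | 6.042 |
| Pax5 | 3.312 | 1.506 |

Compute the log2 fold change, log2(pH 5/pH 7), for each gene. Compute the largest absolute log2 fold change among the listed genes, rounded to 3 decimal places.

3.183

log2(84.23/764.8) = -3.183  (Pax9)
log2(339.0/2443) = -2.849  (Sox2)
log2(66.79/391.0) = -2.549  (Hspa2)
log2(6.042/29.97) = -2.310  (Vegf5)
log2(1.506/3.312) = -1.137  (Pax5)
The largest magnitude belongs to Pax9.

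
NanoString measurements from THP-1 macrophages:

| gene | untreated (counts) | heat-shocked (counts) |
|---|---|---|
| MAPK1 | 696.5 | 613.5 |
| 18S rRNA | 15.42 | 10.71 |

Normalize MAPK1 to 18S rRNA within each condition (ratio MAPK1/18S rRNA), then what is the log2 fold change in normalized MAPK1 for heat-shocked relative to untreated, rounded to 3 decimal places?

0.343

MAPK1/18S rRNA (untreated) = 696.5 / 15.42 = 45.169
MAPK1/18S rRNA (heat-shocked) = 613.5 / 10.71 = 57.283
Fold change = 57.283 / 45.169 = 1.2682
log2(1.2682) = 0.3428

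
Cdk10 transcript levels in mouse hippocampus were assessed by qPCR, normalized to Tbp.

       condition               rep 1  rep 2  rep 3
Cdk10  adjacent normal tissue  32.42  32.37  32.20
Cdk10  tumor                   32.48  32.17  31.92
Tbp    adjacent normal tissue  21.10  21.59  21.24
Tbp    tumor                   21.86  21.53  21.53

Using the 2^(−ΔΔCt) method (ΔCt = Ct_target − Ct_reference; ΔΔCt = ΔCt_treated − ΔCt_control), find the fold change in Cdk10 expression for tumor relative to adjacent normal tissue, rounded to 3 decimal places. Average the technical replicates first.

Mean Ct: Cdk10 adjacent normal tissue 32.330; Cdk10 tumor 32.190; Tbp adjacent normal tissue 21.310; Tbp tumor 21.640
ΔCt(adjacent normal tissue) = 32.330 − 21.310 = 11.020
ΔCt(tumor) = 32.190 − 21.640 = 10.550
ΔΔCt = 10.550 − 11.020 = -0.470
Fold change = 2^(−(-0.470)) = 2^0.470 = 1.3851

1.385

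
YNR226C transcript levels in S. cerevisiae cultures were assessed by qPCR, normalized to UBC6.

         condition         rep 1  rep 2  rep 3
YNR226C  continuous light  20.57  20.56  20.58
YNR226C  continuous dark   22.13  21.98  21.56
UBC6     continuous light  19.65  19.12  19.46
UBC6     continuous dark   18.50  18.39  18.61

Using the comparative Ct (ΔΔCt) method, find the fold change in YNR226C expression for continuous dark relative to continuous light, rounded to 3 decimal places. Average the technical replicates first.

0.213

Mean Ct: YNR226C continuous light 20.570; YNR226C continuous dark 21.890; UBC6 continuous light 19.410; UBC6 continuous dark 18.500
ΔCt(continuous light) = 20.570 − 19.410 = 1.160
ΔCt(continuous dark) = 21.890 − 18.500 = 3.390
ΔΔCt = 3.390 − 1.160 = 2.230
Fold change = 2^(−2.230) = 0.2132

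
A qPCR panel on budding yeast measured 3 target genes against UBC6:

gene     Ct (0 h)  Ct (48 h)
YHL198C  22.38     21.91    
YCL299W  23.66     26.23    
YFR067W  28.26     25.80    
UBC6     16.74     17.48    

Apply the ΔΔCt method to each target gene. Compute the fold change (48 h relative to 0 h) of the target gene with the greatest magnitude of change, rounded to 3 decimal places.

YHL198C: ΔΔCt = (21.91−17.48) − (22.38−16.74) = 4.43 − 5.64 = -1.21; fold change = 2^1.21 = 2.313
YCL299W: ΔΔCt = (26.23−17.48) − (23.66−16.74) = 8.75 − 6.92 = 1.83; fold change = 2^-1.83 = 0.281
YFR067W: ΔΔCt = (25.80−17.48) − (28.26−16.74) = 8.32 − 11.52 = -3.20; fold change = 2^3.20 = 9.190
YFR067W has the largest |ΔΔCt| = 3.20.

9.190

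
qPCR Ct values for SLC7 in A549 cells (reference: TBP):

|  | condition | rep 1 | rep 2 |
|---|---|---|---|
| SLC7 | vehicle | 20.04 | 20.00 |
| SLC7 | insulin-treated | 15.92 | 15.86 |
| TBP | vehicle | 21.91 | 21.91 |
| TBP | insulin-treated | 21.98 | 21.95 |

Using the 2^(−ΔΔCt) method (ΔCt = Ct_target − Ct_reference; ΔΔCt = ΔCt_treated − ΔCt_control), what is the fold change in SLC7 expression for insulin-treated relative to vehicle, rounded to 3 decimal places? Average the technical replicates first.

Mean Ct: SLC7 vehicle 20.020; SLC7 insulin-treated 15.890; TBP vehicle 21.910; TBP insulin-treated 21.965
ΔCt(vehicle) = 20.020 − 21.910 = -1.890
ΔCt(insulin-treated) = 15.890 − 21.965 = -6.075
ΔΔCt = -6.075 − (-1.890) = -4.185
Fold change = 2^(−(-4.185)) = 2^4.185 = 18.1891

18.189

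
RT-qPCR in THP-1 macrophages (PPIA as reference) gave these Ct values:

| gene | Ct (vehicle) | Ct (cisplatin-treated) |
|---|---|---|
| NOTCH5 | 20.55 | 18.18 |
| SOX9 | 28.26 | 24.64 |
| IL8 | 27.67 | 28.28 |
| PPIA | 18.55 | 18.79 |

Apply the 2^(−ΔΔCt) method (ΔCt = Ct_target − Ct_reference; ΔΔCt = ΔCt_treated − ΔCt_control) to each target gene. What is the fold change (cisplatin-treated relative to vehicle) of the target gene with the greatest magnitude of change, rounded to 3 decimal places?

NOTCH5: ΔΔCt = (18.18−18.79) − (20.55−18.55) = -0.61 − 2.00 = -2.61; fold change = 2^2.61 = 6.105
SOX9: ΔΔCt = (24.64−18.79) − (28.26−18.55) = 5.85 − 9.71 = -3.86; fold change = 2^3.86 = 14.520
IL8: ΔΔCt = (28.28−18.79) − (27.67−18.55) = 9.49 − 9.12 = 0.37; fold change = 2^-0.37 = 0.774
SOX9 has the largest |ΔΔCt| = 3.86.

14.520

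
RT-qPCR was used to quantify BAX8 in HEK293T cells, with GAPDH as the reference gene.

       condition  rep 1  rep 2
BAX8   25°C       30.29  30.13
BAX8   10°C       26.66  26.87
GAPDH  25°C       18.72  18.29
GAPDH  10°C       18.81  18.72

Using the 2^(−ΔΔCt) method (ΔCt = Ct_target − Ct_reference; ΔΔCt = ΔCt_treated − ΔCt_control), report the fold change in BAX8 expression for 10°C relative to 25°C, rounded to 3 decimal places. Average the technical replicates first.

13.041

Mean Ct: BAX8 25°C 30.210; BAX8 10°C 26.765; GAPDH 25°C 18.505; GAPDH 10°C 18.765
ΔCt(25°C) = 30.210 − 18.505 = 11.705
ΔCt(10°C) = 26.765 − 18.765 = 8.000
ΔΔCt = 8.000 − 11.705 = -3.705
Fold change = 2^(−(-3.705)) = 2^3.705 = 13.0412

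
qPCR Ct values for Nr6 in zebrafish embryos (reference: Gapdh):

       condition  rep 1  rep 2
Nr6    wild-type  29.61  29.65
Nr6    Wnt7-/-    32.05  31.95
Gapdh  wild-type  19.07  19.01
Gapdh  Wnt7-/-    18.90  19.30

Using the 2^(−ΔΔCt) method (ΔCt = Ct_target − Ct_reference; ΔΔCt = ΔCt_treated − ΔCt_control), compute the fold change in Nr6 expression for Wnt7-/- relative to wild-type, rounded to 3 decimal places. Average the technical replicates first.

Mean Ct: Nr6 wild-type 29.630; Nr6 Wnt7-/- 32.000; Gapdh wild-type 19.040; Gapdh Wnt7-/- 19.100
ΔCt(wild-type) = 29.630 − 19.040 = 10.590
ΔCt(Wnt7-/-) = 32.000 − 19.100 = 12.900
ΔΔCt = 12.900 − 10.590 = 2.310
Fold change = 2^(−2.310) = 0.2017

0.202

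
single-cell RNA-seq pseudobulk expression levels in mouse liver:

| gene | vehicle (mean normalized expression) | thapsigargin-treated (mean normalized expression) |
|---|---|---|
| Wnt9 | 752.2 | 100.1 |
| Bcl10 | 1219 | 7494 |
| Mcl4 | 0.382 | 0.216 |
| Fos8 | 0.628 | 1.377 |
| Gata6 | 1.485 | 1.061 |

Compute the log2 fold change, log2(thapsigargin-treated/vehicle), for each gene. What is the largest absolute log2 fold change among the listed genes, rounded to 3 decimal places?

log2(100.1/752.2) = -2.910  (Wnt9)
log2(7494/1219) = 2.620  (Bcl10)
log2(0.216/0.382) = -0.823  (Mcl4)
log2(1.377/0.628) = 1.133  (Fos8)
log2(1.061/1.485) = -0.485  (Gata6)
The largest magnitude belongs to Wnt9.

2.910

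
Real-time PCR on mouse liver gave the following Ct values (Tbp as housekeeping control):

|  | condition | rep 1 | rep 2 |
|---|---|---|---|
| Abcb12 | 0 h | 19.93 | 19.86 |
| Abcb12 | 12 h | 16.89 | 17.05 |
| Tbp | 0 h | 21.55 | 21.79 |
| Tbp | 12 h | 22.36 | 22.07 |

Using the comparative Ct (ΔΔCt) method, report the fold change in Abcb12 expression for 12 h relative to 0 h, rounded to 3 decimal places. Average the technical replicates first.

11.081

Mean Ct: Abcb12 0 h 19.895; Abcb12 12 h 16.970; Tbp 0 h 21.670; Tbp 12 h 22.215
ΔCt(0 h) = 19.895 − 21.670 = -1.775
ΔCt(12 h) = 16.970 − 22.215 = -5.245
ΔΔCt = -5.245 − (-1.775) = -3.470
Fold change = 2^(−(-3.470)) = 2^3.470 = 11.0809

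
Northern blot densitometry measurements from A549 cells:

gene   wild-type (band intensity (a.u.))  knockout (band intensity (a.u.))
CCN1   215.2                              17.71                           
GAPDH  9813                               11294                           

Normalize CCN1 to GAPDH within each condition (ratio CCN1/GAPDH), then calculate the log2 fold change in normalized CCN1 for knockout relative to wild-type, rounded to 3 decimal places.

CCN1/GAPDH (wild-type) = 215.2 / 9813 = 0.02193
CCN1/GAPDH (knockout) = 17.71 / 11294 = 0.0015681
Fold change = 0.0015681 / 0.02193 = 0.0715
log2(0.0715) = -3.8058

-3.806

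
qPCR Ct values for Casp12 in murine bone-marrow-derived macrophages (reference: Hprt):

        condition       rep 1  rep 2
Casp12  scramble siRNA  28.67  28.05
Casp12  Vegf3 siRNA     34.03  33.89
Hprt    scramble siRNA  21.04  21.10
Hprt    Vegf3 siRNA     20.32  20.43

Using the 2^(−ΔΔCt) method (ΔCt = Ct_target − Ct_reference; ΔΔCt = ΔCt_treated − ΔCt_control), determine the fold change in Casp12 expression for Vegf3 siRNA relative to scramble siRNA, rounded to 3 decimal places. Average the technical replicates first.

Mean Ct: Casp12 scramble siRNA 28.360; Casp12 Vegf3 siRNA 33.960; Hprt scramble siRNA 21.070; Hprt Vegf3 siRNA 20.375
ΔCt(scramble siRNA) = 28.360 − 21.070 = 7.290
ΔCt(Vegf3 siRNA) = 33.960 − 20.375 = 13.585
ΔΔCt = 13.585 − 7.290 = 6.295
Fold change = 2^(−6.295) = 0.0127

0.013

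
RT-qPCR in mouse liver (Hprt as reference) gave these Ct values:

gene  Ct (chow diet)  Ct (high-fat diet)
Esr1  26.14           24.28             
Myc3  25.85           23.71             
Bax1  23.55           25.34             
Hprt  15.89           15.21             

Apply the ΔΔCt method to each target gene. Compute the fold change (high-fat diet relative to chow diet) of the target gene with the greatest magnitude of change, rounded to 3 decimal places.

0.180

Esr1: ΔΔCt = (24.28−15.21) − (26.14−15.89) = 9.07 − 10.25 = -1.18; fold change = 2^1.18 = 2.266
Myc3: ΔΔCt = (23.71−15.21) − (25.85−15.89) = 8.50 − 9.96 = -1.46; fold change = 2^1.46 = 2.751
Bax1: ΔΔCt = (25.34−15.21) − (23.55−15.89) = 10.13 − 7.66 = 2.47; fold change = 2^-2.47 = 0.180
Bax1 has the largest |ΔΔCt| = 2.47.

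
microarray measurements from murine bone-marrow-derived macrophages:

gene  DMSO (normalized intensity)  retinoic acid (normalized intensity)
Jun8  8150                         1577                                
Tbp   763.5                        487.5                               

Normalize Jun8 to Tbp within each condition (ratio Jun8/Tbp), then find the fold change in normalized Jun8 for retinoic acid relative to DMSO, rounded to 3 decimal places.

0.303

Jun8/Tbp (DMSO) = 8150 / 763.5 = 10.675
Jun8/Tbp (retinoic acid) = 1577 / 487.5 = 3.2349
Fold change = 3.2349 / 10.675 = 0.3030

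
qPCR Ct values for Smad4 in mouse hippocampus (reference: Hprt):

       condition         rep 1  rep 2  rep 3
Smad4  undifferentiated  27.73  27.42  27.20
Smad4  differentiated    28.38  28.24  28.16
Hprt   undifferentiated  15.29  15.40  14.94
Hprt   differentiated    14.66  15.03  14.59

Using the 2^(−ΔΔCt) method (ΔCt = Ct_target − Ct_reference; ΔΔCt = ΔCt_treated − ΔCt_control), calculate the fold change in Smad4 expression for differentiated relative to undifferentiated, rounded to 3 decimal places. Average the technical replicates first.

0.418

Mean Ct: Smad4 undifferentiated 27.450; Smad4 differentiated 28.260; Hprt undifferentiated 15.210; Hprt differentiated 14.760
ΔCt(undifferentiated) = 27.450 − 15.210 = 12.240
ΔCt(differentiated) = 28.260 − 14.760 = 13.500
ΔΔCt = 13.500 − 12.240 = 1.260
Fold change = 2^(−1.260) = 0.4175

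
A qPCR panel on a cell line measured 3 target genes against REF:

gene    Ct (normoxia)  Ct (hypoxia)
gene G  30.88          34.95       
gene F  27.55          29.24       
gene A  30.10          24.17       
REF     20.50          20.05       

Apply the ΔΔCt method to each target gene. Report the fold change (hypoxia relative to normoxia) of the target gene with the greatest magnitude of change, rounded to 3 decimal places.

gene G: ΔΔCt = (34.95−20.05) − (30.88−20.50) = 14.90 − 10.38 = 4.52; fold change = 2^-4.52 = 0.044
gene F: ΔΔCt = (29.24−20.05) − (27.55−20.50) = 9.19 − 7.05 = 2.14; fold change = 2^-2.14 = 0.227
gene A: ΔΔCt = (24.17−20.05) − (30.10−20.50) = 4.12 − 9.60 = -5.48; fold change = 2^5.48 = 44.632
gene A has the largest |ΔΔCt| = 5.48.

44.632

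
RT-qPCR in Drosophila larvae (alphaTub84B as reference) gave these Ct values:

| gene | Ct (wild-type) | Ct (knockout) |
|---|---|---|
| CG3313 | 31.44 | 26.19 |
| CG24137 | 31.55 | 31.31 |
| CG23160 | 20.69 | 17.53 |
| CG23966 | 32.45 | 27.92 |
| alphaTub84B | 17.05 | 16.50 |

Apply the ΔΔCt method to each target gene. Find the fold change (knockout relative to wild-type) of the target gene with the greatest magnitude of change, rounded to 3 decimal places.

25.992

CG3313: ΔΔCt = (26.19−16.50) − (31.44−17.05) = 9.69 − 14.39 = -4.70; fold change = 2^4.70 = 25.992
CG24137: ΔΔCt = (31.31−16.50) − (31.55−17.05) = 14.81 − 14.50 = 0.31; fold change = 2^-0.31 = 0.807
CG23160: ΔΔCt = (17.53−16.50) − (20.69−17.05) = 1.03 − 3.64 = -2.61; fold change = 2^2.61 = 6.105
CG23966: ΔΔCt = (27.92−16.50) − (32.45−17.05) = 11.42 − 15.40 = -3.98; fold change = 2^3.98 = 15.780
CG3313 has the largest |ΔΔCt| = 4.70.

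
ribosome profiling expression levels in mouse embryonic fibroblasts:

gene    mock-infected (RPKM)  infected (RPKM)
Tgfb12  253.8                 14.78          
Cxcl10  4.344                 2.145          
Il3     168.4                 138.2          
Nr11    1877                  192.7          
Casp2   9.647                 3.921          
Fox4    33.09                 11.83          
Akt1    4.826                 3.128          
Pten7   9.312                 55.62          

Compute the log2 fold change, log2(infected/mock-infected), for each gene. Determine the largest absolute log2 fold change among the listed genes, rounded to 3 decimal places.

4.102

log2(14.78/253.8) = -4.102  (Tgfb12)
log2(2.145/4.344) = -1.018  (Cxcl10)
log2(138.2/168.4) = -0.285  (Il3)
log2(192.7/1877) = -3.284  (Nr11)
log2(3.921/9.647) = -1.299  (Casp2)
log2(11.83/33.09) = -1.484  (Fox4)
log2(3.128/4.826) = -0.626  (Akt1)
log2(55.62/9.312) = 2.578  (Pten7)
The largest magnitude belongs to Tgfb12.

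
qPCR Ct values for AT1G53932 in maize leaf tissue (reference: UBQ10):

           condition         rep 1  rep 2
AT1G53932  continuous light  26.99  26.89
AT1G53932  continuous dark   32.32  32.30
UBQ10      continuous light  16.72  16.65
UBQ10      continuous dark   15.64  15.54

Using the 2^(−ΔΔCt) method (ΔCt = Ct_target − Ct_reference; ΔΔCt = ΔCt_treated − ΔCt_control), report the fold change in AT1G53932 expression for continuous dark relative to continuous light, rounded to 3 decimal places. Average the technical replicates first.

0.011

Mean Ct: AT1G53932 continuous light 26.940; AT1G53932 continuous dark 32.310; UBQ10 continuous light 16.685; UBQ10 continuous dark 15.590
ΔCt(continuous light) = 26.940 − 16.685 = 10.255
ΔCt(continuous dark) = 32.310 − 15.590 = 16.720
ΔΔCt = 16.720 − 10.255 = 6.465
Fold change = 2^(−6.465) = 0.0113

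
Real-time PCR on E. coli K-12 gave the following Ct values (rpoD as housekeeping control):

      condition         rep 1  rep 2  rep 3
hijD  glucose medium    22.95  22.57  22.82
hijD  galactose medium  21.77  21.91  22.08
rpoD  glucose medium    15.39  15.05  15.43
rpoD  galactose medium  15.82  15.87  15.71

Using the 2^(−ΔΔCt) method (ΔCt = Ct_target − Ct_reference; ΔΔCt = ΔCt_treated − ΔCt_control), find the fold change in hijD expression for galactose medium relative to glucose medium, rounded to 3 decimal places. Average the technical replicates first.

Mean Ct: hijD glucose medium 22.780; hijD galactose medium 21.920; rpoD glucose medium 15.290; rpoD galactose medium 15.800
ΔCt(glucose medium) = 22.780 − 15.290 = 7.490
ΔCt(galactose medium) = 21.920 − 15.800 = 6.120
ΔΔCt = 6.120 − 7.490 = -1.370
Fold change = 2^(−(-1.370)) = 2^1.370 = 2.5847

2.585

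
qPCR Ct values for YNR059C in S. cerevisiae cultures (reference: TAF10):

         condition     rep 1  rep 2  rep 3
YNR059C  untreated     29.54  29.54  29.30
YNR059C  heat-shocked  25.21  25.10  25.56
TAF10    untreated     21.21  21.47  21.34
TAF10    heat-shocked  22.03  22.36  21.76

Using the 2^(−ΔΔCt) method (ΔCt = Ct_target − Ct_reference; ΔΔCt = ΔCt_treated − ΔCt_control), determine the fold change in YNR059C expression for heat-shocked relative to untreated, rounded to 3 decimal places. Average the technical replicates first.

29.446

Mean Ct: YNR059C untreated 29.460; YNR059C heat-shocked 25.290; TAF10 untreated 21.340; TAF10 heat-shocked 22.050
ΔCt(untreated) = 29.460 − 21.340 = 8.120
ΔCt(heat-shocked) = 25.290 − 22.050 = 3.240
ΔΔCt = 3.240 − 8.120 = -4.880
Fold change = 2^(−(-4.880)) = 2^4.880 = 29.4460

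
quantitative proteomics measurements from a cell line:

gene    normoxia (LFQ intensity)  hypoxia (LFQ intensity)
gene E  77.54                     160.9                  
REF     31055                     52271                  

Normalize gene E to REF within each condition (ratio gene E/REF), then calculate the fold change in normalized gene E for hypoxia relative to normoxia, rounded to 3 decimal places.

gene E/REF (normoxia) = 77.54 / 31055 = 0.0024969
gene E/REF (hypoxia) = 160.9 / 52271 = 0.0030782
Fold change = 0.0030782 / 0.0024969 = 1.2328

1.233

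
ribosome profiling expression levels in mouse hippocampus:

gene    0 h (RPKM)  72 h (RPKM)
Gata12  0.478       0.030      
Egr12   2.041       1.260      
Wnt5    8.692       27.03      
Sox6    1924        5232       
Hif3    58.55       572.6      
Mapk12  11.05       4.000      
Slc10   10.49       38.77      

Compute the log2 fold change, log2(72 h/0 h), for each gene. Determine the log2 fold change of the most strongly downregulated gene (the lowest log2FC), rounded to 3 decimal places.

-3.994

log2(0.030/0.478) = -3.994  (Gata12)
log2(1.260/2.041) = -0.696  (Egr12)
log2(27.03/8.692) = 1.637  (Wnt5)
log2(5232/1924) = 1.443  (Sox6)
log2(572.6/58.55) = 3.290  (Hif3)
log2(4.000/11.05) = -1.466  (Mapk12)
log2(38.77/10.49) = 1.886  (Slc10)
Gata12 is most strongly downregulated.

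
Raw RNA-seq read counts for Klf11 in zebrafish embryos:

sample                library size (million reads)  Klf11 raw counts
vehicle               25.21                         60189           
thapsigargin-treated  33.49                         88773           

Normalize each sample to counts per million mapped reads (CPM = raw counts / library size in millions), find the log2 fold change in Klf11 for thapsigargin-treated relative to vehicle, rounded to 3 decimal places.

CPM(vehicle) = 60189 / 25.21 = 2387.5050
CPM(thapsigargin-treated) = 88773 / 33.49 = 2650.7316
Fold change = 2650.7316 / 2387.5050 = 1.11025
log2(1.11025) = 0.1509

0.151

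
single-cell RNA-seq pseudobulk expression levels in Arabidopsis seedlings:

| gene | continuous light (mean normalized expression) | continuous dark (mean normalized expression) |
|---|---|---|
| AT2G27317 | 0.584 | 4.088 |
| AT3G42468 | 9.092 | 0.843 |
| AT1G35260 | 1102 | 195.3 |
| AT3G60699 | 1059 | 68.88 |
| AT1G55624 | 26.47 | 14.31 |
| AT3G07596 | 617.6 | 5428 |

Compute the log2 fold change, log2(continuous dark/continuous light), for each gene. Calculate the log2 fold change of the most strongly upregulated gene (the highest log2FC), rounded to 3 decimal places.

log2(4.088/0.584) = 2.807  (AT2G27317)
log2(0.843/9.092) = -3.431  (AT3G42468)
log2(195.3/1102) = -2.496  (AT1G35260)
log2(68.88/1059) = -3.942  (AT3G60699)
log2(14.31/26.47) = -0.887  (AT1G55624)
log2(5428/617.6) = 3.136  (AT3G07596)
AT3G07596 is most strongly upregulated.

3.136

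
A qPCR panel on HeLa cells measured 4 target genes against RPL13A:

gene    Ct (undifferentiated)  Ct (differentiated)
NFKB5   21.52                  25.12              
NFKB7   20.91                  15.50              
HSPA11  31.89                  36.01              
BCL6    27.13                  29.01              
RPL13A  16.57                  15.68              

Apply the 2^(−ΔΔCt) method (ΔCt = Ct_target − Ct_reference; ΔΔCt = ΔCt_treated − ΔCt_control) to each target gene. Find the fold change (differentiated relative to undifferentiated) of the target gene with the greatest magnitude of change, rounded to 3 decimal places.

NFKB5: ΔΔCt = (25.12−15.68) − (21.52−16.57) = 9.44 − 4.95 = 4.49; fold change = 2^-4.49 = 0.045
NFKB7: ΔΔCt = (15.50−15.68) − (20.91−16.57) = -0.18 − 4.34 = -4.52; fold change = 2^4.52 = 22.943
HSPA11: ΔΔCt = (36.01−15.68) − (31.89−16.57) = 20.33 − 15.32 = 5.01; fold change = 2^-5.01 = 0.031
BCL6: ΔΔCt = (29.01−15.68) − (27.13−16.57) = 13.33 − 10.56 = 2.77; fold change = 2^-2.77 = 0.147
HSPA11 has the largest |ΔΔCt| = 5.01.

0.031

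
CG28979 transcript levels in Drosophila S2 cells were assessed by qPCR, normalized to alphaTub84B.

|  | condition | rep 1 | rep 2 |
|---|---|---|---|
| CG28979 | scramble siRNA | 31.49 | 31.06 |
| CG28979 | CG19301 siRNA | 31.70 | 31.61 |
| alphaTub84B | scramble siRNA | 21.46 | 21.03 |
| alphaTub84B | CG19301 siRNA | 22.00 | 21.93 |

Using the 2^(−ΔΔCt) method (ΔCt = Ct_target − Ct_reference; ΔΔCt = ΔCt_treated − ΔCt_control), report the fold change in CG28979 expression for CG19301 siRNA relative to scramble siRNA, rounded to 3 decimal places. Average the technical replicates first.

1.266

Mean Ct: CG28979 scramble siRNA 31.275; CG28979 CG19301 siRNA 31.655; alphaTub84B scramble siRNA 21.245; alphaTub84B CG19301 siRNA 21.965
ΔCt(scramble siRNA) = 31.275 − 21.245 = 10.030
ΔCt(CG19301 siRNA) = 31.655 − 21.965 = 9.690
ΔΔCt = 9.690 − 10.030 = -0.340
Fold change = 2^(−(-0.340)) = 2^0.340 = 1.2658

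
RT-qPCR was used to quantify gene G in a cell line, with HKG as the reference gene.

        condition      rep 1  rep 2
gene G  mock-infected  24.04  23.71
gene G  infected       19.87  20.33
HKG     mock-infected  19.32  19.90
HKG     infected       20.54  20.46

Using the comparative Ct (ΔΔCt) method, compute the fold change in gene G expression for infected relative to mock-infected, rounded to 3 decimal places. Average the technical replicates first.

25.369

Mean Ct: gene G mock-infected 23.875; gene G infected 20.100; HKG mock-infected 19.610; HKG infected 20.500
ΔCt(mock-infected) = 23.875 − 19.610 = 4.265
ΔCt(infected) = 20.100 − 20.500 = -0.400
ΔΔCt = -0.400 − 4.265 = -4.665
Fold change = 2^(−(-4.665)) = 2^4.665 = 25.3691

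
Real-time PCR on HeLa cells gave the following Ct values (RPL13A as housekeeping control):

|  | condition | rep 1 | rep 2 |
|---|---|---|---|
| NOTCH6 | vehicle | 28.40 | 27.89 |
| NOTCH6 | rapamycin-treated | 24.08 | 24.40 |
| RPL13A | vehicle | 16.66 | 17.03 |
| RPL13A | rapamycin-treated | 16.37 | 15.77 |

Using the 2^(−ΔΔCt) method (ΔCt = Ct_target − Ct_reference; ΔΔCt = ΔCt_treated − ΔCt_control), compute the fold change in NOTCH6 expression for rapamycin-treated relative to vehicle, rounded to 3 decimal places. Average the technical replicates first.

Mean Ct: NOTCH6 vehicle 28.145; NOTCH6 rapamycin-treated 24.240; RPL13A vehicle 16.845; RPL13A rapamycin-treated 16.070
ΔCt(vehicle) = 28.145 − 16.845 = 11.300
ΔCt(rapamycin-treated) = 24.240 − 16.070 = 8.170
ΔΔCt = 8.170 − 11.300 = -3.130
Fold change = 2^(−(-3.130)) = 2^3.130 = 8.7543

8.754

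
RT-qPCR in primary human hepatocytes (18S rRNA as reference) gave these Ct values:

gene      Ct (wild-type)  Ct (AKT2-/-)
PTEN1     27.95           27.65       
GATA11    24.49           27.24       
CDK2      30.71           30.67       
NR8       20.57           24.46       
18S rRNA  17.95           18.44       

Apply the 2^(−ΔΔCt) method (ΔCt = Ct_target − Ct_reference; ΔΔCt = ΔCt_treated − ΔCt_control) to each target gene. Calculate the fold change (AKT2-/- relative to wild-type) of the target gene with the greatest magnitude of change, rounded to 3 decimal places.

PTEN1: ΔΔCt = (27.65−18.44) − (27.95−17.95) = 9.21 − 10.00 = -0.79; fold change = 2^0.79 = 1.729
GATA11: ΔΔCt = (27.24−18.44) − (24.49−17.95) = 8.80 − 6.54 = 2.26; fold change = 2^-2.26 = 0.209
CDK2: ΔΔCt = (30.67−18.44) − (30.71−17.95) = 12.23 − 12.76 = -0.53; fold change = 2^0.53 = 1.444
NR8: ΔΔCt = (24.46−18.44) − (20.57−17.95) = 6.02 − 2.62 = 3.40; fold change = 2^-3.40 = 0.095
NR8 has the largest |ΔΔCt| = 3.40.

0.095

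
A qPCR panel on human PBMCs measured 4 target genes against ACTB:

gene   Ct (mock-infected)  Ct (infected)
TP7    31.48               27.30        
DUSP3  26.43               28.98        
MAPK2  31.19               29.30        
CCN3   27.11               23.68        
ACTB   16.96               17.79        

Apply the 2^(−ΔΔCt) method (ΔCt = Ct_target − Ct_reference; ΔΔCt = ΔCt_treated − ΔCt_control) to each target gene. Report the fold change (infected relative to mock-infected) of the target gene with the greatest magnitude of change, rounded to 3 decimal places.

32.223

TP7: ΔΔCt = (27.30−17.79) − (31.48−16.96) = 9.51 − 14.52 = -5.01; fold change = 2^5.01 = 32.223
DUSP3: ΔΔCt = (28.98−17.79) − (26.43−16.96) = 11.19 − 9.47 = 1.72; fold change = 2^-1.72 = 0.304
MAPK2: ΔΔCt = (29.30−17.79) − (31.19−16.96) = 11.51 − 14.23 = -2.72; fold change = 2^2.72 = 6.589
CCN3: ΔΔCt = (23.68−17.79) − (27.11−16.96) = 5.89 − 10.15 = -4.26; fold change = 2^4.26 = 19.160
TP7 has the largest |ΔΔCt| = 5.01.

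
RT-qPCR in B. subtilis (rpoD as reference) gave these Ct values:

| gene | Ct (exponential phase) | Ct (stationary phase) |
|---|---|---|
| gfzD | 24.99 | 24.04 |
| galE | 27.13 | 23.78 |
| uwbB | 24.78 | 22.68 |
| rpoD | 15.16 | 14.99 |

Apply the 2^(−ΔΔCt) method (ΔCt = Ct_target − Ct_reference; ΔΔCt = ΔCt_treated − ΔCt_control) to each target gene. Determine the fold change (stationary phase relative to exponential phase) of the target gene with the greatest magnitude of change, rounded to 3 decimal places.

gfzD: ΔΔCt = (24.04−14.99) − (24.99−15.16) = 9.05 − 9.83 = -0.78; fold change = 2^0.78 = 1.717
galE: ΔΔCt = (23.78−14.99) − (27.13−15.16) = 8.79 − 11.97 = -3.18; fold change = 2^3.18 = 9.063
uwbB: ΔΔCt = (22.68−14.99) − (24.78−15.16) = 7.69 − 9.62 = -1.93; fold change = 2^1.93 = 3.811
galE has the largest |ΔΔCt| = 3.18.

9.063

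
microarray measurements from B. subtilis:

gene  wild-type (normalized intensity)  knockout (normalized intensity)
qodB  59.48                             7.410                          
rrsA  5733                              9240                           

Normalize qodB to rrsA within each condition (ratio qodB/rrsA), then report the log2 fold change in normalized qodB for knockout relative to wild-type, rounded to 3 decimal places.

qodB/rrsA (wild-type) = 59.48 / 5733 = 0.010375
qodB/rrsA (knockout) = 7.410 / 9240 = 0.00080195
Fold change = 0.00080195 / 0.010375 = 0.0773
log2(0.0773) = -3.6935

-3.693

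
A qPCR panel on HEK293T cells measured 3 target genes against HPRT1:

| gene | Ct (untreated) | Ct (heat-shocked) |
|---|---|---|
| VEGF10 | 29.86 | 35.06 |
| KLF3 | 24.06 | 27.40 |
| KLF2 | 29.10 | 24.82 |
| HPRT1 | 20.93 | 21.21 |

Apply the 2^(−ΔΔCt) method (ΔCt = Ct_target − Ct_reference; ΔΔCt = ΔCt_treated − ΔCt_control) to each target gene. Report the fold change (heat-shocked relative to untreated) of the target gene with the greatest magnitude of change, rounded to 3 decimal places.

0.033

VEGF10: ΔΔCt = (35.06−21.21) − (29.86−20.93) = 13.85 − 8.93 = 4.92; fold change = 2^-4.92 = 0.033
KLF3: ΔΔCt = (27.40−21.21) − (24.06−20.93) = 6.19 − 3.13 = 3.06; fold change = 2^-3.06 = 0.120
KLF2: ΔΔCt = (24.82−21.21) − (29.10−20.93) = 3.61 − 8.17 = -4.56; fold change = 2^4.56 = 23.588
VEGF10 has the largest |ΔΔCt| = 4.92.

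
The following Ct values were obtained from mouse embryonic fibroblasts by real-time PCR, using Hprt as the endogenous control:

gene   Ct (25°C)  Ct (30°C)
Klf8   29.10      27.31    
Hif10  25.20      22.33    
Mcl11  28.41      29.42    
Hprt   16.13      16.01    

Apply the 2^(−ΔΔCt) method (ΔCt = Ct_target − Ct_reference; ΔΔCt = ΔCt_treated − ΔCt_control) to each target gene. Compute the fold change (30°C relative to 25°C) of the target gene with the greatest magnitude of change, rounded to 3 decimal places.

6.727

Klf8: ΔΔCt = (27.31−16.01) − (29.10−16.13) = 11.30 − 12.97 = -1.67; fold change = 2^1.67 = 3.182
Hif10: ΔΔCt = (22.33−16.01) − (25.20−16.13) = 6.32 − 9.07 = -2.75; fold change = 2^2.75 = 6.727
Mcl11: ΔΔCt = (29.42−16.01) − (28.41−16.13) = 13.41 − 12.28 = 1.13; fold change = 2^-1.13 = 0.457
Hif10 has the largest |ΔΔCt| = 2.75.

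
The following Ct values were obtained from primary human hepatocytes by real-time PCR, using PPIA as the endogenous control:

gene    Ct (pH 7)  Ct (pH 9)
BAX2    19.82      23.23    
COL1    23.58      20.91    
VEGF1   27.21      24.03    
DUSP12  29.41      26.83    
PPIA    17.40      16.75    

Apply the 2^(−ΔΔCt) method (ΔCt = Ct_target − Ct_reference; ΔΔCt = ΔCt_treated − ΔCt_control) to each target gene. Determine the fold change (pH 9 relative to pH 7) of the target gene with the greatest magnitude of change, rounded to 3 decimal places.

BAX2: ΔΔCt = (23.23−16.75) − (19.82−17.40) = 6.48 − 2.42 = 4.06; fold change = 2^-4.06 = 0.060
COL1: ΔΔCt = (20.91−16.75) − (23.58−17.40) = 4.16 − 6.18 = -2.02; fold change = 2^2.02 = 4.056
VEGF1: ΔΔCt = (24.03−16.75) − (27.21−17.40) = 7.28 − 9.81 = -2.53; fold change = 2^2.53 = 5.776
DUSP12: ΔΔCt = (26.83−16.75) − (29.41−17.40) = 10.08 − 12.01 = -1.93; fold change = 2^1.93 = 3.811
BAX2 has the largest |ΔΔCt| = 4.06.

0.060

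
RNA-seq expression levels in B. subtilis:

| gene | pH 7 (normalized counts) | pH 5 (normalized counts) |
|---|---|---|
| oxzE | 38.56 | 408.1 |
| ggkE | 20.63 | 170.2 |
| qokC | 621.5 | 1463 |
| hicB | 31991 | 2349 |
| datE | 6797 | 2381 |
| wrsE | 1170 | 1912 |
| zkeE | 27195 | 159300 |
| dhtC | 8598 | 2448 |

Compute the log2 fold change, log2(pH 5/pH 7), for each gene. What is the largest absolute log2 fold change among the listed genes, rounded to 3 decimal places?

log2(408.1/38.56) = 3.404  (oxzE)
log2(170.2/20.63) = 3.044  (ggkE)
log2(1463/621.5) = 1.235  (qokC)
log2(2349/31991) = -3.768  (hicB)
log2(2381/6797) = -1.513  (datE)
log2(1912/1170) = 0.709  (wrsE)
log2(159300/27195) = 2.550  (zkeE)
log2(2448/8598) = -1.812  (dhtC)
The largest magnitude belongs to hicB.

3.768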